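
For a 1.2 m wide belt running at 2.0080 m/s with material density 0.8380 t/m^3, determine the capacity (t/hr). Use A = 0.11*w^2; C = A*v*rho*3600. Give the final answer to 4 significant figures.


A = 0.11 * 1.2^2 = 0.1584 m^2
C = 0.1584 * 2.0080 * 0.8380 * 3600
C = 959.5 t/hr


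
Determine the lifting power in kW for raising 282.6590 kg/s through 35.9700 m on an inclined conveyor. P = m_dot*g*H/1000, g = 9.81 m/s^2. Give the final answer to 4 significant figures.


P = 282.6590 * 9.81 * 35.9700 / 1000
P = 99.74 kW


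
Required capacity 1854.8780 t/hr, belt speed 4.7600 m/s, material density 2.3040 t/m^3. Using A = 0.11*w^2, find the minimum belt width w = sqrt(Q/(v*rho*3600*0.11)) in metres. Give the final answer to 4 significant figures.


A_req = 1854.8780 / (4.7600 * 2.3040 * 3600) = 0.0469811 m^2
w = sqrt(0.0469811 / 0.11)
w = 0.6535 m


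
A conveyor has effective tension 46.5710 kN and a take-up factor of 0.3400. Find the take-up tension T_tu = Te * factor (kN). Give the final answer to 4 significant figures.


T_tu = 46.5710 * 0.3400
T_tu = 15.83 kN


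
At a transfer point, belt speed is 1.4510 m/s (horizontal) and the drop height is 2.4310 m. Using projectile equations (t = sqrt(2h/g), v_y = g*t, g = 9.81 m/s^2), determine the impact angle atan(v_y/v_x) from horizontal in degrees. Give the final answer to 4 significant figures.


t = sqrt(2*2.4310/9.81) = 0.704001 s
v_y = 9.81 * 0.704001 = 6.90625 m/s
angle = atan(6.90625 / 1.4510) = 78.13 deg


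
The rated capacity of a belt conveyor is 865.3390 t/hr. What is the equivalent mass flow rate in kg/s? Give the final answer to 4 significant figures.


m_dot = 865.3390 * 1000 / 3600
m_dot = 240.4 kg/s


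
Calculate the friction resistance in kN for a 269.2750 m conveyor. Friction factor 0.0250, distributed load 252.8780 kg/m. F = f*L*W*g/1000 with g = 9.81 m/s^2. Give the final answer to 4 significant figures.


F = 0.0250 * 269.2750 * 252.8780 * 9.81 / 1000
F = 16.70 kN


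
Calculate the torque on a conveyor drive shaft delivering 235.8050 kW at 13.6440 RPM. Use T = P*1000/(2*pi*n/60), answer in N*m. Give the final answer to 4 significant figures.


omega = 2*pi*13.6440/60 = 1.4288 rad/s
T = 235.8050*1000 / 1.4288
T = 165000 N*m


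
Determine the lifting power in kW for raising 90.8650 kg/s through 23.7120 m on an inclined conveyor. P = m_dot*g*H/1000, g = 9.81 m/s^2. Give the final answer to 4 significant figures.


P = 90.8650 * 9.81 * 23.7120 / 1000
P = 21.14 kW


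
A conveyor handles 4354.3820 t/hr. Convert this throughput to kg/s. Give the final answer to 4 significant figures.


m_dot = 4354.3820 * 1000 / 3600
m_dot = 1210 kg/s


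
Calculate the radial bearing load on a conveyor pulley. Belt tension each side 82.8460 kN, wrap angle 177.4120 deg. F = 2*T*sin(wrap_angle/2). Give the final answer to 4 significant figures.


F = 2 * 82.8460 * sin(177.4120/2 deg)
F = 165.6 kN


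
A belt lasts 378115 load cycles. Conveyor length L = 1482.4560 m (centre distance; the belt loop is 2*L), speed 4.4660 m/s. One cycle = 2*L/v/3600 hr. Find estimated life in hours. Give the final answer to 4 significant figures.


cycle_time = 2 * 1482.4560 / 4.4660 / 3600 = 0.184413 hr
life = 378115 * 0.184413 = 69730 hours


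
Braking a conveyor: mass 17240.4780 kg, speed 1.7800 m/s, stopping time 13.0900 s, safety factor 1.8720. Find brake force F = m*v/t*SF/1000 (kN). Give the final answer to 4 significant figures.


F = 17240.4780 * 1.7800 / 13.0900 * 1.8720 / 1000
F = 4.389 kN


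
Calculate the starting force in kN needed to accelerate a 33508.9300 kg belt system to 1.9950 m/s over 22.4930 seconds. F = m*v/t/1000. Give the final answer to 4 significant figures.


F = 33508.9300 * 1.9950 / 22.4930 / 1000
F = 2.972 kN


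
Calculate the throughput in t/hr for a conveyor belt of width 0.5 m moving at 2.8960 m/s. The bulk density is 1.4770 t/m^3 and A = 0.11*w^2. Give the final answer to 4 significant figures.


A = 0.11 * 0.5^2 = 0.0275 m^2
C = 0.0275 * 2.8960 * 1.4770 * 3600
C = 423.5 t/hr


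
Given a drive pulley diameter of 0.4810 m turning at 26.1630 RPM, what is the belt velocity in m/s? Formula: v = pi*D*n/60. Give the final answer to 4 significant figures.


v = pi * 0.4810 * 26.1630 / 60
v = 0.6589 m/s


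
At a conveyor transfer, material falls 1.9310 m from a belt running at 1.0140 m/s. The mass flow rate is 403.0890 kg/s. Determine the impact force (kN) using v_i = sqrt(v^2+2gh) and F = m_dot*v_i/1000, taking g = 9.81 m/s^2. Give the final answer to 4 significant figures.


v_i = sqrt(1.0140^2 + 2*9.81*1.9310) = 6.23814 m/s
F = 403.0890 * 6.23814 / 1000
F = 2.515 kN


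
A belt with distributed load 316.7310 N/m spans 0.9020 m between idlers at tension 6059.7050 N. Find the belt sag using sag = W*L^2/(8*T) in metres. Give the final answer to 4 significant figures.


sag = 316.7310 * 0.9020^2 / (8 * 6059.7050)
sag = 0.005316 m


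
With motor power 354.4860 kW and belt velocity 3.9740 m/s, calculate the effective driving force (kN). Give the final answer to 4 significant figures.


Te = P / v = 354.4860 / 3.9740
Te = 89.20 kN


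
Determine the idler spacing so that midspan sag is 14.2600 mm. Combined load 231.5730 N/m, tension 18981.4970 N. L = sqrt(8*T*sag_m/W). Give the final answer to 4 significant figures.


sag = 14.2600/1000 = 0.014260 m
L = sqrt(8 * 18981.4970 * 0.014260 / 231.5730)
L = 3.058 m


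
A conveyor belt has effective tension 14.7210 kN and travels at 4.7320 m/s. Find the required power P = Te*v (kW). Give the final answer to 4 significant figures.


P = Te * v = 14.7210 * 4.7320
P = 69.66 kW


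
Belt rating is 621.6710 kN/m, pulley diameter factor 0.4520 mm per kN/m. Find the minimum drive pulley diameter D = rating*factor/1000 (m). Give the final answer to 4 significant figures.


D = 621.6710 * 0.4520 / 1000
D = 0.2810 m


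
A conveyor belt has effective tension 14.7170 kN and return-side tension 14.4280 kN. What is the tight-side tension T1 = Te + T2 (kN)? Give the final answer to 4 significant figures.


T1 = Te + T2 = 14.7170 + 14.4280
T1 = 29.15 kN


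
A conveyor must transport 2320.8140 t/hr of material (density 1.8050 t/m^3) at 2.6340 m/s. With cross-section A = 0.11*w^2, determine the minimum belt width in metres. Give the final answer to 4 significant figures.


A_req = 2320.8140 / (2.6340 * 1.8050 * 3600) = 0.135595 m^2
w = sqrt(0.135595 / 0.11)
w = 1.110 m


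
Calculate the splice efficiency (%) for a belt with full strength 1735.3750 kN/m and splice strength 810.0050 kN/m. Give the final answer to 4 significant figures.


Eff = 810.0050 / 1735.3750 * 100
Eff = 46.68 %


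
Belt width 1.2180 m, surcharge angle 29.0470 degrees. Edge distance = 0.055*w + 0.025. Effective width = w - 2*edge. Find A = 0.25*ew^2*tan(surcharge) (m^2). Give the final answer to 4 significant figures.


edge = 0.055*1.2180 + 0.025 = 0.09199 m
ew = 1.2180 - 2*0.09199 = 1.03402 m
A = 0.25 * 1.03402^2 * tan(29.0470 deg)
A = 0.1485 m^2


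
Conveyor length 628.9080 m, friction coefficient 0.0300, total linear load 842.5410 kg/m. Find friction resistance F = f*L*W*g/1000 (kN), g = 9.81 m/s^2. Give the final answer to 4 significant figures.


F = 0.0300 * 628.9080 * 842.5410 * 9.81 / 1000
F = 155.9 kN


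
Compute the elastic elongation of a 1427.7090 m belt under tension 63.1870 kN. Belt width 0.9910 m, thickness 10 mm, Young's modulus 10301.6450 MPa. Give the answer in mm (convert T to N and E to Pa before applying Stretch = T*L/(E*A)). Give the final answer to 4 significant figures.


A = 0.9910 * 0.01 = 0.00991 m^2
Stretch = 63.1870*1000 * 1427.7090 / (10301.6450e6 * 0.00991) * 1000
Stretch = 883.7 mm


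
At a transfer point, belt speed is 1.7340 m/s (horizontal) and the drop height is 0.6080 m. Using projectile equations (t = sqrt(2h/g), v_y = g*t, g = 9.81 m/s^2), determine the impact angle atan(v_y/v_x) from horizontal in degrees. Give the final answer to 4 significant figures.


t = sqrt(2*0.6080/9.81) = 0.352073 s
v_y = 9.81 * 0.352073 = 3.45384 m/s
angle = atan(3.45384 / 1.7340) = 63.34 deg


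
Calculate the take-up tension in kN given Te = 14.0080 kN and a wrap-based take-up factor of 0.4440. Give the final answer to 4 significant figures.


T_tu = 14.0080 * 0.4440
T_tu = 6.220 kN


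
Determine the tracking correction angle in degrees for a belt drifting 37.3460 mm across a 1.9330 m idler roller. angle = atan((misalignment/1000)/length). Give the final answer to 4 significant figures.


misalign_m = 37.3460 / 1000 = 0.037346 m
angle = atan(0.037346 / 1.9330)
angle = 1.107 deg


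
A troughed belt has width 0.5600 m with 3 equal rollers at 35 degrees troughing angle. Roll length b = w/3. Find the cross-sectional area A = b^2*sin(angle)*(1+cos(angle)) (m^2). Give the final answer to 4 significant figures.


b = 0.5600/3 = 0.186667 m
A = 0.186667^2 * sin(35 deg) * (1 + cos(35 deg))
A = 0.03636 m^2


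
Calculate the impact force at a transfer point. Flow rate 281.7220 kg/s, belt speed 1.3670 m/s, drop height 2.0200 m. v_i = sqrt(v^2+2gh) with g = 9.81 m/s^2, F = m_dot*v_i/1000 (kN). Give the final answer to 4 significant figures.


v_i = sqrt(1.3670^2 + 2*9.81*2.0200) = 6.44213 m/s
F = 281.7220 * 6.44213 / 1000
F = 1.815 kN


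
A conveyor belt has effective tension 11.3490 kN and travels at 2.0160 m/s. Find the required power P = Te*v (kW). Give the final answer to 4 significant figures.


P = Te * v = 11.3490 * 2.0160
P = 22.88 kW


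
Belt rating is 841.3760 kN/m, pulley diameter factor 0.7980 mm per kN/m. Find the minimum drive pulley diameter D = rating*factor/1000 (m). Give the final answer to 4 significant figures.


D = 841.3760 * 0.7980 / 1000
D = 0.6714 m


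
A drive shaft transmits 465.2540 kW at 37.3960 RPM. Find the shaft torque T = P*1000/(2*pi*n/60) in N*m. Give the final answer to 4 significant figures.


omega = 2*pi*37.3960/60 = 3.9161 rad/s
T = 465.2540*1000 / 3.9161
T = 118800 N*m


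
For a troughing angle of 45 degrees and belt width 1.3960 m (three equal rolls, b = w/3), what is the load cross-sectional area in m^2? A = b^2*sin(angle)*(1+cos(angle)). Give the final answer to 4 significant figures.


b = 1.3960/3 = 0.465333 m
A = 0.465333^2 * sin(45 deg) * (1 + cos(45 deg))
A = 0.2614 m^2


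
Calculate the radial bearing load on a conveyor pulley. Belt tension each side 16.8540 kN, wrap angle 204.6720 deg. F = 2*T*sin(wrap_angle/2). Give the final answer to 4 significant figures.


F = 2 * 16.8540 * sin(204.6720/2 deg)
F = 32.93 kN


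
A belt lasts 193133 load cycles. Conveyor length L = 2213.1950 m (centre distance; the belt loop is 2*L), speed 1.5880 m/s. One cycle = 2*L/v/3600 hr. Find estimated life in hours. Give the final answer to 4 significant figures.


cycle_time = 2 * 2213.1950 / 1.5880 / 3600 = 0.774278 hr
life = 193133 * 0.774278 = 149500 hours


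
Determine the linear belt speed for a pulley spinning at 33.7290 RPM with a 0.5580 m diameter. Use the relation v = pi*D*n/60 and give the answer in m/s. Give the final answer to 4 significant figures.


v = pi * 0.5580 * 33.7290 / 60
v = 0.9855 m/s


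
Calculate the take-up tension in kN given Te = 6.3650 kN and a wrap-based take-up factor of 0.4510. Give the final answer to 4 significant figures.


T_tu = 6.3650 * 0.4510
T_tu = 2.871 kN


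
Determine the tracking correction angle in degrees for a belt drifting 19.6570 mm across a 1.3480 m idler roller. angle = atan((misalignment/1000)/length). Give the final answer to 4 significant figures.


misalign_m = 19.6570 / 1000 = 0.019657 m
angle = atan(0.019657 / 1.3480)
angle = 0.8354 deg


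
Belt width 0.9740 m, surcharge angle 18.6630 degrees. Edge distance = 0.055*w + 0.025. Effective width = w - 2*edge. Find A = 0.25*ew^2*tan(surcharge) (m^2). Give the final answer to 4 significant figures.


edge = 0.055*0.9740 + 0.025 = 0.07857 m
ew = 0.9740 - 2*0.07857 = 0.81686 m
A = 0.25 * 0.81686^2 * tan(18.6630 deg)
A = 0.05634 m^2


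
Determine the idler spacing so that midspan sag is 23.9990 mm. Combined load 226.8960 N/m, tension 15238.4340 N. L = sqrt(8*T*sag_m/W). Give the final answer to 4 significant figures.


sag = 23.9990/1000 = 0.023999 m
L = sqrt(8 * 15238.4340 * 0.023999 / 226.8960)
L = 3.591 m


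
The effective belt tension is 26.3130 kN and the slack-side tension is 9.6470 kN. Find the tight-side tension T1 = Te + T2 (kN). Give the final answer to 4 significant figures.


T1 = Te + T2 = 26.3130 + 9.6470
T1 = 35.96 kN


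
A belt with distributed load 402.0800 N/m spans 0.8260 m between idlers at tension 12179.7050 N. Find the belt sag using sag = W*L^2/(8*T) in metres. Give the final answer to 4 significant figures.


sag = 402.0800 * 0.8260^2 / (8 * 12179.7050)
sag = 0.002815 m


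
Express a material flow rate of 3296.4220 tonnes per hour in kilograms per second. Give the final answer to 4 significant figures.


m_dot = 3296.4220 * 1000 / 3600
m_dot = 915.7 kg/s


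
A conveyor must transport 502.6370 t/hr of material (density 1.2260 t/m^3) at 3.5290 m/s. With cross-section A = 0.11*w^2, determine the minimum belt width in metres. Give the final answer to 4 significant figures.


A_req = 502.6370 / (3.5290 * 1.2260 * 3600) = 0.0322708 m^2
w = sqrt(0.0322708 / 0.11)
w = 0.5416 m


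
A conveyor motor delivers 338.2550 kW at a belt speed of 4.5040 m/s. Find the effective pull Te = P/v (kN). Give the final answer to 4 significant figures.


Te = P / v = 338.2550 / 4.5040
Te = 75.10 kN


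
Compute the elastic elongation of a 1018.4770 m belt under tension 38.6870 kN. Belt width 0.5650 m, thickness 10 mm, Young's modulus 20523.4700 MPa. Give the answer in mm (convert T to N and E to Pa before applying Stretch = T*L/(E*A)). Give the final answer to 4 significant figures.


A = 0.5650 * 0.01 = 0.00565 m^2
Stretch = 38.6870*1000 * 1018.4770 / (20523.4700e6 * 0.00565) * 1000
Stretch = 339.8 mm


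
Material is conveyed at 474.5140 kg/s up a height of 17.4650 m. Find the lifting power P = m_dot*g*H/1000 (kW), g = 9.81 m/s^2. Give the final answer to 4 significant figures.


P = 474.5140 * 9.81 * 17.4650 / 1000
P = 81.30 kW


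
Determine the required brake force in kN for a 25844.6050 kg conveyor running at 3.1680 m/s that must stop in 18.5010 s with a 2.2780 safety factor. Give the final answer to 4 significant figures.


F = 25844.6050 * 3.1680 / 18.5010 * 2.2780 / 1000
F = 10.08 kN


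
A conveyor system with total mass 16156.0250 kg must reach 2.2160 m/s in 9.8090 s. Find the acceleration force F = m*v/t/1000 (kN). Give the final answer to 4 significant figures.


F = 16156.0250 * 2.2160 / 9.8090 / 1000
F = 3.650 kN


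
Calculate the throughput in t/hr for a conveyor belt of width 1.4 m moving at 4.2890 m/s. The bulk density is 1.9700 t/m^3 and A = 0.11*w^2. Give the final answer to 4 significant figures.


A = 0.11 * 1.4^2 = 0.2156 m^2
C = 0.2156 * 4.2890 * 1.9700 * 3600
C = 6558 t/hr


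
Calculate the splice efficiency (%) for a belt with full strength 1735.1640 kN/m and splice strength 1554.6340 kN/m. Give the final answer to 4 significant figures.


Eff = 1554.6340 / 1735.1640 * 100
Eff = 89.60 %


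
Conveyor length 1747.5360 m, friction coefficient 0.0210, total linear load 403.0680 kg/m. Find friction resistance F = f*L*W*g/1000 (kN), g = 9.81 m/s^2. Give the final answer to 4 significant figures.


F = 0.0210 * 1747.5360 * 403.0680 * 9.81 / 1000
F = 145.1 kN


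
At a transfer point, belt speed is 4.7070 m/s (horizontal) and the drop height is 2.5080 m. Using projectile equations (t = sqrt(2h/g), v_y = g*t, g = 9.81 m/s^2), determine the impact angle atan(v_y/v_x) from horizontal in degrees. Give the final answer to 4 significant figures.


t = sqrt(2*2.5080/9.81) = 0.715063 s
v_y = 9.81 * 0.715063 = 7.01477 m/s
angle = atan(7.01477 / 4.7070) = 56.14 deg


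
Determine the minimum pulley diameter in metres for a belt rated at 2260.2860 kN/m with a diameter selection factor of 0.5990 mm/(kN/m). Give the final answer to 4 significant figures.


D = 2260.2860 * 0.5990 / 1000
D = 1.354 m


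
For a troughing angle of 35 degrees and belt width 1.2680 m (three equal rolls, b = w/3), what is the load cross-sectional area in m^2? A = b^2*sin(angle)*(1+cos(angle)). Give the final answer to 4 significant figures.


b = 1.2680/3 = 0.422667 m
A = 0.422667^2 * sin(35 deg) * (1 + cos(35 deg))
A = 0.1864 m^2


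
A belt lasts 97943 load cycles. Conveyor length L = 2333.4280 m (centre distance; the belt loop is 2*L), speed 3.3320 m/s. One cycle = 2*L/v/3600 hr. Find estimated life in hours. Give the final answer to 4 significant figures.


cycle_time = 2 * 2333.4280 / 3.3320 / 3600 = 0.38906 hr
life = 97943 * 0.38906 = 38110 hours


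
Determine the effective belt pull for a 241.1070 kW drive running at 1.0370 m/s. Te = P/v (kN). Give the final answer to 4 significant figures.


Te = P / v = 241.1070 / 1.0370
Te = 232.5 kN


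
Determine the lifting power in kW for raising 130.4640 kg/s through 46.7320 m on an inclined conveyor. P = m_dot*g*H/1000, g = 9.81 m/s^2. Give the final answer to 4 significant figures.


P = 130.4640 * 9.81 * 46.7320 / 1000
P = 59.81 kW


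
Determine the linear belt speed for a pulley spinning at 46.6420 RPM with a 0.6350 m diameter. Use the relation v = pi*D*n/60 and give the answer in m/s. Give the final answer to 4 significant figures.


v = pi * 0.6350 * 46.6420 / 60
v = 1.551 m/s


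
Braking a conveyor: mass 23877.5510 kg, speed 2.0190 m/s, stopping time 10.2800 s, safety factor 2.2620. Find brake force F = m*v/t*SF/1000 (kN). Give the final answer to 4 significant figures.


F = 23877.5510 * 2.0190 / 10.2800 * 2.2620 / 1000
F = 10.61 kN


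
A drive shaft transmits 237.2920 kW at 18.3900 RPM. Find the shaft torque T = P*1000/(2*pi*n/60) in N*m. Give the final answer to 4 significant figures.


omega = 2*pi*18.3900/60 = 1.9258 rad/s
T = 237.2920*1000 / 1.9258
T = 123200 N*m


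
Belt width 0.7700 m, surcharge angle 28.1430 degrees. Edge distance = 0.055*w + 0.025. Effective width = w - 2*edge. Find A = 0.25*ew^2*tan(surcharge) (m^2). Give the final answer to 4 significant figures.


edge = 0.055*0.7700 + 0.025 = 0.06735 m
ew = 0.7700 - 2*0.06735 = 0.6353 m
A = 0.25 * 0.6353^2 * tan(28.1430 deg)
A = 0.05397 m^2


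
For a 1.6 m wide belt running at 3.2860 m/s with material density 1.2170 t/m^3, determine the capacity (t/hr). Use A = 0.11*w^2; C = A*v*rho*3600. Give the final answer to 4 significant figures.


A = 0.11 * 1.6^2 = 0.2816 m^2
C = 0.2816 * 3.2860 * 1.2170 * 3600
C = 4054 t/hr


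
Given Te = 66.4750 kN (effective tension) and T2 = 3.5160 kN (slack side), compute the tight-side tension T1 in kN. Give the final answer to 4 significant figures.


T1 = Te + T2 = 66.4750 + 3.5160
T1 = 69.99 kN


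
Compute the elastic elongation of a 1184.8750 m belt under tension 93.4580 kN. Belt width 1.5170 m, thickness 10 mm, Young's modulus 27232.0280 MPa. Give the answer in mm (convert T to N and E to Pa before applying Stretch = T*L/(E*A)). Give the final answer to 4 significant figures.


A = 1.5170 * 0.01 = 0.01517 m^2
Stretch = 93.4580*1000 * 1184.8750 / (27232.0280e6 * 0.01517) * 1000
Stretch = 268.1 mm


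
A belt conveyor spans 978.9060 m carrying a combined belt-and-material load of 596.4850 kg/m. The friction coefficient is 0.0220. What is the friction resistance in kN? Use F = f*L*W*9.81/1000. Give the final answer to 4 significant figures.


F = 0.0220 * 978.9060 * 596.4850 * 9.81 / 1000
F = 126.0 kN


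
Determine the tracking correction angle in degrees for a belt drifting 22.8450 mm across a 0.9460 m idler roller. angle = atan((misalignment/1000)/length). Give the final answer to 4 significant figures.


misalign_m = 22.8450 / 1000 = 0.022845 m
angle = atan(0.022845 / 0.9460)
angle = 1.383 deg


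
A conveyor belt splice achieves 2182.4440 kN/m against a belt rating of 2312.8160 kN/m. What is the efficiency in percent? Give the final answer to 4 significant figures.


Eff = 2182.4440 / 2312.8160 * 100
Eff = 94.36 %


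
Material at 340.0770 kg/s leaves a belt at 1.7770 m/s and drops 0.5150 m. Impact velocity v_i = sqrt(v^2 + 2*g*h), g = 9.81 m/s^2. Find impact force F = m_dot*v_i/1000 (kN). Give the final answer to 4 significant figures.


v_i = sqrt(1.7770^2 + 2*9.81*0.5150) = 3.64171 m/s
F = 340.0770 * 3.64171 / 1000
F = 1.238 kN


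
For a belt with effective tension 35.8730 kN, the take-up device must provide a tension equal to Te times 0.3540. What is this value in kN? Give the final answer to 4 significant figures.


T_tu = 35.8730 * 0.3540
T_tu = 12.70 kN


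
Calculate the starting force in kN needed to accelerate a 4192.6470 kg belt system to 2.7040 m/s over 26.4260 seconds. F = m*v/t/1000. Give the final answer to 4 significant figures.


F = 4192.6470 * 2.7040 / 26.4260 / 1000
F = 0.4290 kN


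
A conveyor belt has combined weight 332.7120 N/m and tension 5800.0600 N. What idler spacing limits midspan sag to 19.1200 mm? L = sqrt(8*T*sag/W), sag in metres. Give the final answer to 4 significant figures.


sag = 19.1200/1000 = 0.019120 m
L = sqrt(8 * 5800.0600 * 0.019120 / 332.7120)
L = 1.633 m


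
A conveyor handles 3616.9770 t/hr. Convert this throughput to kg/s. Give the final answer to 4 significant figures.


m_dot = 3616.9770 * 1000 / 3600
m_dot = 1005 kg/s


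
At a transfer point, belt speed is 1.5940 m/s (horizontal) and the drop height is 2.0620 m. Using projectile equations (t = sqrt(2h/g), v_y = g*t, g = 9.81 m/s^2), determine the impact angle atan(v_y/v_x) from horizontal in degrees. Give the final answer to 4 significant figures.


t = sqrt(2*2.0620/9.81) = 0.648373 s
v_y = 9.81 * 0.648373 = 6.36054 m/s
angle = atan(6.36054 / 1.5940) = 75.93 deg


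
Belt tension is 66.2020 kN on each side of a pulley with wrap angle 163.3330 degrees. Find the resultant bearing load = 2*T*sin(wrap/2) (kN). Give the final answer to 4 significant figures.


F = 2 * 66.2020 * sin(163.3330/2 deg)
F = 131.0 kN


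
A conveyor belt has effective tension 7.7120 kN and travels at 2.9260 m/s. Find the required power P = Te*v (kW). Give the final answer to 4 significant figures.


P = Te * v = 7.7120 * 2.9260
P = 22.57 kW


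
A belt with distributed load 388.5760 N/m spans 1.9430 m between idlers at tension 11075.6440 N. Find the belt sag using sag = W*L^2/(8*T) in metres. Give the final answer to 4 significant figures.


sag = 388.5760 * 1.9430^2 / (8 * 11075.6440)
sag = 0.01656 m


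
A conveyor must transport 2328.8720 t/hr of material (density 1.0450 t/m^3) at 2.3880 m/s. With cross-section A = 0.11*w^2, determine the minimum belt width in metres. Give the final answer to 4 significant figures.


A_req = 2328.8720 / (2.3880 * 1.0450 * 3600) = 0.259234 m^2
w = sqrt(0.259234 / 0.11)
w = 1.535 m


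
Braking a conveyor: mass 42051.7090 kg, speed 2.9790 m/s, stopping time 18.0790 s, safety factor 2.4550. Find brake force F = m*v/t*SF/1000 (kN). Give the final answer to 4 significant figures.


F = 42051.7090 * 2.9790 / 18.0790 * 2.4550 / 1000
F = 17.01 kN


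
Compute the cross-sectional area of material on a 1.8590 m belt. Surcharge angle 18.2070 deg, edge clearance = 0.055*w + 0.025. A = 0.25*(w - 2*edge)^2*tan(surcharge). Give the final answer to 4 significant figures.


edge = 0.055*1.8590 + 0.025 = 0.127245 m
ew = 1.8590 - 2*0.127245 = 1.60451 m
A = 0.25 * 1.60451^2 * tan(18.2070 deg)
A = 0.2117 m^2


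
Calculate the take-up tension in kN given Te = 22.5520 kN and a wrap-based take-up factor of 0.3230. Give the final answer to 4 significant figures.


T_tu = 22.5520 * 0.3230
T_tu = 7.284 kN


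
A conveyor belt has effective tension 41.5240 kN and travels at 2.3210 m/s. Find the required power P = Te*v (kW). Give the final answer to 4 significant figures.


P = Te * v = 41.5240 * 2.3210
P = 96.38 kW


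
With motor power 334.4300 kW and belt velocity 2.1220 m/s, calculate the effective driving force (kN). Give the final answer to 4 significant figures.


Te = P / v = 334.4300 / 2.1220
Te = 157.6 kN


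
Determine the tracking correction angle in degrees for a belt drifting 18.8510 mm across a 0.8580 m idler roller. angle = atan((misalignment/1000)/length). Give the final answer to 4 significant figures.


misalign_m = 18.8510 / 1000 = 0.018851 m
angle = atan(0.018851 / 0.8580)
angle = 1.259 deg


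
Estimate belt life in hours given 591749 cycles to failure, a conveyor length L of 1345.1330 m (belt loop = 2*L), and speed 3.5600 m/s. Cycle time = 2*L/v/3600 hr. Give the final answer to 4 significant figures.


cycle_time = 2 * 1345.1330 / 3.5600 / 3600 = 0.209915 hr
life = 591749 * 0.209915 = 124200 hours


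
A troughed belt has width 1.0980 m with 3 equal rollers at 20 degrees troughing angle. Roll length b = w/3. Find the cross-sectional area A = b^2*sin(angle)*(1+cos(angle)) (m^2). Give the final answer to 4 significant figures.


b = 1.0980/3 = 0.366 m
A = 0.366^2 * sin(20 deg) * (1 + cos(20 deg))
A = 0.08887 m^2


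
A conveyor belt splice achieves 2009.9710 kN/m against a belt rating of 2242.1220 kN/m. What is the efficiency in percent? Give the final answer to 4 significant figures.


Eff = 2009.9710 / 2242.1220 * 100
Eff = 89.65 %


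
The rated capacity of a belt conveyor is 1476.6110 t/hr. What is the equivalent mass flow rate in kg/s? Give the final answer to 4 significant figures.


m_dot = 1476.6110 * 1000 / 3600
m_dot = 410.2 kg/s


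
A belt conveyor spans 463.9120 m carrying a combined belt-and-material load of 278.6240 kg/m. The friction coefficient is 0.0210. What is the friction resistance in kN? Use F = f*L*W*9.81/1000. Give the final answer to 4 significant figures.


F = 0.0210 * 463.9120 * 278.6240 * 9.81 / 1000
F = 26.63 kN


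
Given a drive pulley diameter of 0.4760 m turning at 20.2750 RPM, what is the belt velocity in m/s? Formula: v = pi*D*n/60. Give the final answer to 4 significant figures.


v = pi * 0.4760 * 20.2750 / 60
v = 0.5053 m/s


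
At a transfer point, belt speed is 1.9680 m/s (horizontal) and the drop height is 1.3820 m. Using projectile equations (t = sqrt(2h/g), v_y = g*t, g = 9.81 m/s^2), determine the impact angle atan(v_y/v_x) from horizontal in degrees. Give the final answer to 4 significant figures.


t = sqrt(2*1.3820/9.81) = 0.530804 s
v_y = 9.81 * 0.530804 = 5.20719 m/s
angle = atan(5.20719 / 1.9680) = 69.30 deg


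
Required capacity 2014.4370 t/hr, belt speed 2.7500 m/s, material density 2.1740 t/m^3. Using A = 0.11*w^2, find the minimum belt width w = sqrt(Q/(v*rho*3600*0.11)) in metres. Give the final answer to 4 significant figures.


A_req = 2014.4370 / (2.7500 * 2.1740 * 3600) = 0.0935964 m^2
w = sqrt(0.0935964 / 0.11)
w = 0.9224 m


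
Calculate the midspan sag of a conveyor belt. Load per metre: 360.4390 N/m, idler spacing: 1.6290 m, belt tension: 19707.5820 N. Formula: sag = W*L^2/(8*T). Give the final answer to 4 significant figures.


sag = 360.4390 * 1.6290^2 / (8 * 19707.5820)
sag = 0.006067 m


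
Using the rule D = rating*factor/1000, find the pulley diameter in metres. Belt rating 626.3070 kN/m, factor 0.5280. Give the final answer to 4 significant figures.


D = 626.3070 * 0.5280 / 1000
D = 0.3307 m


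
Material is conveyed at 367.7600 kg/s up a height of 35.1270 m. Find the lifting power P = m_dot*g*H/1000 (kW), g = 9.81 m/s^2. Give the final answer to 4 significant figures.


P = 367.7600 * 9.81 * 35.1270 / 1000
P = 126.7 kW


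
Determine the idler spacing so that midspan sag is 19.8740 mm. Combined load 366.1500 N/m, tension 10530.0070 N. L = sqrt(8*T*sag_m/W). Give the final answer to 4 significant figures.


sag = 19.8740/1000 = 0.019874 m
L = sqrt(8 * 10530.0070 * 0.019874 / 366.1500)
L = 2.138 m


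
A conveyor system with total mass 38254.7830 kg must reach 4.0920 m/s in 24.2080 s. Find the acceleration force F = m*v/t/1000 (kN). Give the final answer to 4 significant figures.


F = 38254.7830 * 4.0920 / 24.2080 / 1000
F = 6.466 kN


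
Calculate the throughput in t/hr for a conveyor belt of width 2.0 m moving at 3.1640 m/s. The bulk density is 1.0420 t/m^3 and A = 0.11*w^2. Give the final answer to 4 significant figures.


A = 0.11 * 2.0^2 = 0.44 m^2
C = 0.44 * 3.1640 * 1.0420 * 3600
C = 5222 t/hr


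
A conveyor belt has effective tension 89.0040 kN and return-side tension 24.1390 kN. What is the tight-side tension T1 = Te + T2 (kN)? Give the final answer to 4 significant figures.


T1 = Te + T2 = 89.0040 + 24.1390
T1 = 113.1 kN


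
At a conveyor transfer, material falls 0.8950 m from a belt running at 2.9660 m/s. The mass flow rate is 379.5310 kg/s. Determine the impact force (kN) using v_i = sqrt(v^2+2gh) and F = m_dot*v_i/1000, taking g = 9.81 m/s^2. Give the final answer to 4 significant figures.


v_i = sqrt(2.9660^2 + 2*9.81*0.8950) = 5.13391 m/s
F = 379.5310 * 5.13391 / 1000
F = 1.948 kN


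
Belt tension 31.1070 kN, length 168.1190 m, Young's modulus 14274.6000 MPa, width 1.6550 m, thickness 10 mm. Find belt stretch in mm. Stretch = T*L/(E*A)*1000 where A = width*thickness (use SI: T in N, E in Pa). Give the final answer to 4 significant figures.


A = 1.6550 * 0.01 = 0.01655 m^2
Stretch = 31.1070*1000 * 168.1190 / (14274.6000e6 * 0.01655) * 1000
Stretch = 22.14 mm


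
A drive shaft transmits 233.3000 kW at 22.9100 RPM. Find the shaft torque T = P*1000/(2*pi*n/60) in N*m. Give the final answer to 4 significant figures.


omega = 2*pi*22.9100/60 = 2.39913 rad/s
T = 233.3000*1000 / 2.39913
T = 97240 N*m


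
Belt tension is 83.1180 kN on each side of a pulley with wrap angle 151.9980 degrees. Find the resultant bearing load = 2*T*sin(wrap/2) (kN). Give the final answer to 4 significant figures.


F = 2 * 83.1180 * sin(151.9980/2 deg)
F = 161.3 kN


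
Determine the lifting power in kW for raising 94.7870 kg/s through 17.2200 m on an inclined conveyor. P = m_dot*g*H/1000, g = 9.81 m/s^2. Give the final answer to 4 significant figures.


P = 94.7870 * 9.81 * 17.2200 / 1000
P = 16.01 kW


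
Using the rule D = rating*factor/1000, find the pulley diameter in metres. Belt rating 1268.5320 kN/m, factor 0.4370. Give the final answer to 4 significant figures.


D = 1268.5320 * 0.4370 / 1000
D = 0.5543 m


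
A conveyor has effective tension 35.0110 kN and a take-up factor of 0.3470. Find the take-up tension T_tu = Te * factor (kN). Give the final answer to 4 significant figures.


T_tu = 35.0110 * 0.3470
T_tu = 12.15 kN


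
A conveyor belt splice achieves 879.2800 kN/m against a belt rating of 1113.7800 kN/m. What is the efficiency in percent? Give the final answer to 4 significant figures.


Eff = 879.2800 / 1113.7800 * 100
Eff = 78.95 %


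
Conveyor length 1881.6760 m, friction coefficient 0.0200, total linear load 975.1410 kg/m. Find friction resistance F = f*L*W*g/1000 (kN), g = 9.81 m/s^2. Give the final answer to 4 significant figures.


F = 0.0200 * 1881.6760 * 975.1410 * 9.81 / 1000
F = 360.0 kN


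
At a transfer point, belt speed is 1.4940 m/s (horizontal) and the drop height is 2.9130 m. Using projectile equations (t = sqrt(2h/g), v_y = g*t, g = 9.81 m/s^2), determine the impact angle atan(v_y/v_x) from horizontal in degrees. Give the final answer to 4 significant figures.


t = sqrt(2*2.9130/9.81) = 0.770639 s
v_y = 9.81 * 0.770639 = 7.55997 m/s
angle = atan(7.55997 / 1.4940) = 78.82 deg


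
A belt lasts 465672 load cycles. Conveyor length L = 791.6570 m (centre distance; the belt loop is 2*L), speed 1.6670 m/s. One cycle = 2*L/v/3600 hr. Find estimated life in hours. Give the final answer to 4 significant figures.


cycle_time = 2 * 791.6570 / 1.6670 / 3600 = 0.263833 hr
life = 465672 * 0.263833 = 122900 hours


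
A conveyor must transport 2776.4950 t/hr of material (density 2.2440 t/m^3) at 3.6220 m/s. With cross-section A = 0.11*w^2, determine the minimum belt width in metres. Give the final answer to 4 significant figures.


A_req = 2776.4950 / (3.6220 * 2.2440 * 3600) = 0.0948906 m^2
w = sqrt(0.0948906 / 0.11)
w = 0.9288 m


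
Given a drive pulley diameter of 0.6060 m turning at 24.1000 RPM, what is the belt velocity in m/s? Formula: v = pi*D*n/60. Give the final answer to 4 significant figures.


v = pi * 0.6060 * 24.1000 / 60
v = 0.7647 m/s


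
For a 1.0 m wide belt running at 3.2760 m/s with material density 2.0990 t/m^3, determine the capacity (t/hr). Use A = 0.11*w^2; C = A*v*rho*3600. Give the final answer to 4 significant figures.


A = 0.11 * 1.0^2 = 0.11 m^2
C = 0.11 * 3.2760 * 2.0990 * 3600
C = 2723 t/hr


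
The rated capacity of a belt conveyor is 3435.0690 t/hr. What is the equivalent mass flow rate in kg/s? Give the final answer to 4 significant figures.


m_dot = 3435.0690 * 1000 / 3600
m_dot = 954.2 kg/s


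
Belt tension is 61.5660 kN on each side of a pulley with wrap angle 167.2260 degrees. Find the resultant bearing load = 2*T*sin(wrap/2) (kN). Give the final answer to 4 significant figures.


F = 2 * 61.5660 * sin(167.2260/2 deg)
F = 122.4 kN


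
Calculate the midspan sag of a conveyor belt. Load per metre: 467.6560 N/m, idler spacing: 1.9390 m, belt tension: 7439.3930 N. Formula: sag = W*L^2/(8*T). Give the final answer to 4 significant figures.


sag = 467.6560 * 1.9390^2 / (8 * 7439.3930)
sag = 0.02954 m


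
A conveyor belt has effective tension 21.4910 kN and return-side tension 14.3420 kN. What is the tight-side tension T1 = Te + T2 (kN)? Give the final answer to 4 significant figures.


T1 = Te + T2 = 21.4910 + 14.3420
T1 = 35.83 kN


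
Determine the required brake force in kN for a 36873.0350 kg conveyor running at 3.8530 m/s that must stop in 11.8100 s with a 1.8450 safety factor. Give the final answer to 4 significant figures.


F = 36873.0350 * 3.8530 / 11.8100 * 1.8450 / 1000
F = 22.19 kN


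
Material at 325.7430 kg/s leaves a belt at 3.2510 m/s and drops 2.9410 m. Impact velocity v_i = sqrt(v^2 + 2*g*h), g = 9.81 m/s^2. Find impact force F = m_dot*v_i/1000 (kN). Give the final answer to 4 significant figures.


v_i = sqrt(3.2510^2 + 2*9.81*2.9410) = 8.26265 m/s
F = 325.7430 * 8.26265 / 1000
F = 2.692 kN


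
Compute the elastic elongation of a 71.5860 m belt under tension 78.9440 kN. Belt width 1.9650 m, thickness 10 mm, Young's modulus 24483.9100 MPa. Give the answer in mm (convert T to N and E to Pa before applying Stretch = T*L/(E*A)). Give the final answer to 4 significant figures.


A = 1.9650 * 0.01 = 0.01965 m^2
Stretch = 78.9440*1000 * 71.5860 / (24483.9100e6 * 0.01965) * 1000
Stretch = 11.75 mm


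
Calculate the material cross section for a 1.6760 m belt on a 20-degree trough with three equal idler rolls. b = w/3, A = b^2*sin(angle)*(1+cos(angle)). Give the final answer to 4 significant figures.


b = 1.6760/3 = 0.558667 m
A = 0.558667^2 * sin(20 deg) * (1 + cos(20 deg))
A = 0.2071 m^2


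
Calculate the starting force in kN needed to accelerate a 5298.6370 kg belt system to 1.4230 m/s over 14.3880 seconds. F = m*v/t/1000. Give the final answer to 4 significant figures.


F = 5298.6370 * 1.4230 / 14.3880 / 1000
F = 0.5240 kN


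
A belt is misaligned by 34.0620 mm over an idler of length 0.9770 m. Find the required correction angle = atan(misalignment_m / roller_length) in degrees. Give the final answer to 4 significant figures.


misalign_m = 34.0620 / 1000 = 0.034062 m
angle = atan(0.034062 / 0.9770)
angle = 1.997 deg


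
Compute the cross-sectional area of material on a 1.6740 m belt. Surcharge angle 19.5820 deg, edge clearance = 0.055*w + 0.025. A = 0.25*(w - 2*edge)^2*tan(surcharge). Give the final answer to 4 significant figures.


edge = 0.055*1.6740 + 0.025 = 0.11707 m
ew = 1.6740 - 2*0.11707 = 1.43986 m
A = 0.25 * 1.43986^2 * tan(19.5820 deg)
A = 0.1844 m^2


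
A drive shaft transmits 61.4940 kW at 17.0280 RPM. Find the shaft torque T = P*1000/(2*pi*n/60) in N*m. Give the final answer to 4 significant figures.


omega = 2*pi*17.0280/60 = 1.78317 rad/s
T = 61.4940*1000 / 1.78317
T = 34490 N*m


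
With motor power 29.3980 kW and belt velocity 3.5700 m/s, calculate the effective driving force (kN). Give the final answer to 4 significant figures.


Te = P / v = 29.3980 / 3.5700
Te = 8.235 kN


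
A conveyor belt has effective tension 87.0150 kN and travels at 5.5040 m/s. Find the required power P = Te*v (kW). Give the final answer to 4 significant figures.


P = Te * v = 87.0150 * 5.5040
P = 478.9 kW


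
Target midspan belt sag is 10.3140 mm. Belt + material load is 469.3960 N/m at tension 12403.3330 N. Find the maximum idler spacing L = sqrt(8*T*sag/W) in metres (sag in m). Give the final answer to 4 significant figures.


sag = 10.3140/1000 = 0.010314 m
L = sqrt(8 * 12403.3330 * 0.010314 / 469.3960)
L = 1.477 m


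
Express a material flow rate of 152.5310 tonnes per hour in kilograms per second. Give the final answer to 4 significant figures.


m_dot = 152.5310 * 1000 / 3600
m_dot = 42.37 kg/s


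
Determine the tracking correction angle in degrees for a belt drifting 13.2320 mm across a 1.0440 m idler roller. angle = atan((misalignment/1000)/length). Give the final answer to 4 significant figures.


misalign_m = 13.2320 / 1000 = 0.013232 m
angle = atan(0.013232 / 1.0440)
angle = 0.7261 deg


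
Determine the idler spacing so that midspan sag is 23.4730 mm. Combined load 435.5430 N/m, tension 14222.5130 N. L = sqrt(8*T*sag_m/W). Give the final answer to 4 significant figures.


sag = 23.4730/1000 = 0.023473 m
L = sqrt(8 * 14222.5130 * 0.023473 / 435.5430)
L = 2.476 m


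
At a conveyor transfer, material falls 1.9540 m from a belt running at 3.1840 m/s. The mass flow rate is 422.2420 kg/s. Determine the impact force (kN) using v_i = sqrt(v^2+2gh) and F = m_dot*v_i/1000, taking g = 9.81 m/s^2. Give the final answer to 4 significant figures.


v_i = sqrt(3.1840^2 + 2*9.81*1.9540) = 6.96242 m/s
F = 422.2420 * 6.96242 / 1000
F = 2.940 kN


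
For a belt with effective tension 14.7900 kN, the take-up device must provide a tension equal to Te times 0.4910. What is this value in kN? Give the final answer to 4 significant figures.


T_tu = 14.7900 * 0.4910
T_tu = 7.262 kN


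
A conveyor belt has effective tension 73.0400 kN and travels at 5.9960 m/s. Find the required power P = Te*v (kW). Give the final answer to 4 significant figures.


P = Te * v = 73.0400 * 5.9960
P = 437.9 kW


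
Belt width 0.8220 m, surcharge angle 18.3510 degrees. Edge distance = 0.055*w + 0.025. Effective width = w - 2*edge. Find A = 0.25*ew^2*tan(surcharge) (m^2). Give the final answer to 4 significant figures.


edge = 0.055*0.8220 + 0.025 = 0.07021 m
ew = 0.8220 - 2*0.07021 = 0.68158 m
A = 0.25 * 0.68158^2 * tan(18.3510 deg)
A = 0.03852 m^2


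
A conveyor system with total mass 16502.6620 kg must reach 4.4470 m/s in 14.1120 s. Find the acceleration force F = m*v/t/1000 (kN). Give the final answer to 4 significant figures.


F = 16502.6620 * 4.4470 / 14.1120 / 1000
F = 5.200 kN


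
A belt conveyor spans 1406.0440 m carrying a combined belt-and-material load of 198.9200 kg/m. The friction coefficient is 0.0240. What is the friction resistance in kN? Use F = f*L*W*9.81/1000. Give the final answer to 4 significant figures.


F = 0.0240 * 1406.0440 * 198.9200 * 9.81 / 1000
F = 65.85 kN


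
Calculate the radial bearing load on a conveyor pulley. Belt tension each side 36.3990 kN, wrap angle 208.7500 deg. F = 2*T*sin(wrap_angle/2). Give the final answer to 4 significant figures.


F = 2 * 36.3990 * sin(208.7500/2 deg)
F = 70.52 kN


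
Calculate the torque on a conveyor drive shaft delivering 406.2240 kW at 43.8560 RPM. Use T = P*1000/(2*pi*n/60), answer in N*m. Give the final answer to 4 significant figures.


omega = 2*pi*43.8560/60 = 4.59259 rad/s
T = 406.2240*1000 / 4.59259
T = 88450 N*m
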